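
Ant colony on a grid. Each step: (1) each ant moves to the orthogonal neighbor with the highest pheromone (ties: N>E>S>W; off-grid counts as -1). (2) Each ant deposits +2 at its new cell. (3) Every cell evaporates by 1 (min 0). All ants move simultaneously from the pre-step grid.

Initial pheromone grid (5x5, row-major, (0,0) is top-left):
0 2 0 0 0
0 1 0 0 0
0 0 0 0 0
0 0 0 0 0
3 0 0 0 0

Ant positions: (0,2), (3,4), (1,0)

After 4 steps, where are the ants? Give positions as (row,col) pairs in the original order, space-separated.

Step 1: ant0:(0,2)->W->(0,1) | ant1:(3,4)->N->(2,4) | ant2:(1,0)->E->(1,1)
  grid max=3 at (0,1)
Step 2: ant0:(0,1)->S->(1,1) | ant1:(2,4)->N->(1,4) | ant2:(1,1)->N->(0,1)
  grid max=4 at (0,1)
Step 3: ant0:(1,1)->N->(0,1) | ant1:(1,4)->N->(0,4) | ant2:(0,1)->S->(1,1)
  grid max=5 at (0,1)
Step 4: ant0:(0,1)->S->(1,1) | ant1:(0,4)->S->(1,4) | ant2:(1,1)->N->(0,1)
  grid max=6 at (0,1)

(1,1) (1,4) (0,1)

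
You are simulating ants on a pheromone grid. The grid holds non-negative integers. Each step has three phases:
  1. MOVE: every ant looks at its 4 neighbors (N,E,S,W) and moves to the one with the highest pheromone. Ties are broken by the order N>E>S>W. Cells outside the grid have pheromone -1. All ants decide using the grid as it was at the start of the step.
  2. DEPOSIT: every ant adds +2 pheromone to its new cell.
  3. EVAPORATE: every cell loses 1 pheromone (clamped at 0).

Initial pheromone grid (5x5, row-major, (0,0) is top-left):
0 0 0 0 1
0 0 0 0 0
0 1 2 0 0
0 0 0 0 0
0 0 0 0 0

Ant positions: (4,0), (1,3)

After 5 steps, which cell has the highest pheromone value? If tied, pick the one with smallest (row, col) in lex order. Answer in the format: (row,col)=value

Step 1: ant0:(4,0)->N->(3,0) | ant1:(1,3)->N->(0,3)
  grid max=1 at (0,3)
Step 2: ant0:(3,0)->N->(2,0) | ant1:(0,3)->E->(0,4)
  grid max=1 at (0,4)
Step 3: ant0:(2,0)->N->(1,0) | ant1:(0,4)->S->(1,4)
  grid max=1 at (1,0)
Step 4: ant0:(1,0)->N->(0,0) | ant1:(1,4)->N->(0,4)
  grid max=1 at (0,0)
Step 5: ant0:(0,0)->E->(0,1) | ant1:(0,4)->S->(1,4)
  grid max=1 at (0,1)
Final grid:
  0 1 0 0 0
  0 0 0 0 1
  0 0 0 0 0
  0 0 0 0 0
  0 0 0 0 0
Max pheromone 1 at (0,1)

Answer: (0,1)=1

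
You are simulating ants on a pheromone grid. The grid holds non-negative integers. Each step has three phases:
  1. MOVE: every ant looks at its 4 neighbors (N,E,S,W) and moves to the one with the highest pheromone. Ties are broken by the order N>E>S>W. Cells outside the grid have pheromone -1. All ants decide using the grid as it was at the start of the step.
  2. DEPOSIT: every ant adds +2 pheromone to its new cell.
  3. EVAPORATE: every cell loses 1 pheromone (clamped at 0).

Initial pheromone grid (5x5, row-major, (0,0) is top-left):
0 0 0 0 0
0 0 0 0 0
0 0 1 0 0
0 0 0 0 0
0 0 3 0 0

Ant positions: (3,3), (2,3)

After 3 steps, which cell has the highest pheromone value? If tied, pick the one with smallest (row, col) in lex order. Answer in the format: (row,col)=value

Answer: (2,2)=4

Derivation:
Step 1: ant0:(3,3)->N->(2,3) | ant1:(2,3)->W->(2,2)
  grid max=2 at (2,2)
Step 2: ant0:(2,3)->W->(2,2) | ant1:(2,2)->E->(2,3)
  grid max=3 at (2,2)
Step 3: ant0:(2,2)->E->(2,3) | ant1:(2,3)->W->(2,2)
  grid max=4 at (2,2)
Final grid:
  0 0 0 0 0
  0 0 0 0 0
  0 0 4 3 0
  0 0 0 0 0
  0 0 0 0 0
Max pheromone 4 at (2,2)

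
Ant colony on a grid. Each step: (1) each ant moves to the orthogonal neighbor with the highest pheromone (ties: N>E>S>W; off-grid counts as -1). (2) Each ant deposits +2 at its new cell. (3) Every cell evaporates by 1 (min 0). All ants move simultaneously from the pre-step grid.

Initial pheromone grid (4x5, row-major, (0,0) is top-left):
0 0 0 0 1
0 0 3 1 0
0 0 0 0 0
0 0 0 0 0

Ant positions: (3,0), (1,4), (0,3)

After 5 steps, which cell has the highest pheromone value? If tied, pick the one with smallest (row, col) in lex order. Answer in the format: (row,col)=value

Step 1: ant0:(3,0)->N->(2,0) | ant1:(1,4)->N->(0,4) | ant2:(0,3)->E->(0,4)
  grid max=4 at (0,4)
Step 2: ant0:(2,0)->N->(1,0) | ant1:(0,4)->S->(1,4) | ant2:(0,4)->S->(1,4)
  grid max=3 at (0,4)
Step 3: ant0:(1,0)->N->(0,0) | ant1:(1,4)->N->(0,4) | ant2:(1,4)->N->(0,4)
  grid max=6 at (0,4)
Step 4: ant0:(0,0)->E->(0,1) | ant1:(0,4)->S->(1,4) | ant2:(0,4)->S->(1,4)
  grid max=5 at (0,4)
Step 5: ant0:(0,1)->E->(0,2) | ant1:(1,4)->N->(0,4) | ant2:(1,4)->N->(0,4)
  grid max=8 at (0,4)
Final grid:
  0 0 1 0 8
  0 0 0 0 4
  0 0 0 0 0
  0 0 0 0 0
Max pheromone 8 at (0,4)

Answer: (0,4)=8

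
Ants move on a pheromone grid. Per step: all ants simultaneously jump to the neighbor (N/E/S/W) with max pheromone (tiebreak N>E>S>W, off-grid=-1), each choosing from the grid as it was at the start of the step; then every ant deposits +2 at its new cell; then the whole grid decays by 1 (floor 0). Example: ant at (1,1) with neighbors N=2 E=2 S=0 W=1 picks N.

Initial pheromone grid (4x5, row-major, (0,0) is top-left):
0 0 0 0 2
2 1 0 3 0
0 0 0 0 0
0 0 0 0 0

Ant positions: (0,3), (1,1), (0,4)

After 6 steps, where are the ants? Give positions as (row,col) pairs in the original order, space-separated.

Step 1: ant0:(0,3)->S->(1,3) | ant1:(1,1)->W->(1,0) | ant2:(0,4)->S->(1,4)
  grid max=4 at (1,3)
Step 2: ant0:(1,3)->E->(1,4) | ant1:(1,0)->N->(0,0) | ant2:(1,4)->W->(1,3)
  grid max=5 at (1,3)
Step 3: ant0:(1,4)->W->(1,3) | ant1:(0,0)->S->(1,0) | ant2:(1,3)->E->(1,4)
  grid max=6 at (1,3)
Step 4: ant0:(1,3)->E->(1,4) | ant1:(1,0)->N->(0,0) | ant2:(1,4)->W->(1,3)
  grid max=7 at (1,3)
Step 5: ant0:(1,4)->W->(1,3) | ant1:(0,0)->S->(1,0) | ant2:(1,3)->E->(1,4)
  grid max=8 at (1,3)
Step 6: ant0:(1,3)->E->(1,4) | ant1:(1,0)->N->(0,0) | ant2:(1,4)->W->(1,3)
  grid max=9 at (1,3)

(1,4) (0,0) (1,3)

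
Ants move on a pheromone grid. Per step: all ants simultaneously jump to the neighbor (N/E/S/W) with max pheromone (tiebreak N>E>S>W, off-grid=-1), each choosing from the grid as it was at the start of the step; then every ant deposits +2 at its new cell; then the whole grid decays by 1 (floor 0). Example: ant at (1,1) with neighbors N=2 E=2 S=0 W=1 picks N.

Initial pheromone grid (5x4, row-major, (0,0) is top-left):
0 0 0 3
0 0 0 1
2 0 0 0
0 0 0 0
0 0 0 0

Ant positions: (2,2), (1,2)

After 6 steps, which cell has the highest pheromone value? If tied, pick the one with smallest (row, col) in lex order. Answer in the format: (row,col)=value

Answer: (0,3)=7

Derivation:
Step 1: ant0:(2,2)->N->(1,2) | ant1:(1,2)->E->(1,3)
  grid max=2 at (0,3)
Step 2: ant0:(1,2)->E->(1,3) | ant1:(1,3)->N->(0,3)
  grid max=3 at (0,3)
Step 3: ant0:(1,3)->N->(0,3) | ant1:(0,3)->S->(1,3)
  grid max=4 at (0,3)
Step 4: ant0:(0,3)->S->(1,3) | ant1:(1,3)->N->(0,3)
  grid max=5 at (0,3)
Step 5: ant0:(1,3)->N->(0,3) | ant1:(0,3)->S->(1,3)
  grid max=6 at (0,3)
Step 6: ant0:(0,3)->S->(1,3) | ant1:(1,3)->N->(0,3)
  grid max=7 at (0,3)
Final grid:
  0 0 0 7
  0 0 0 7
  0 0 0 0
  0 0 0 0
  0 0 0 0
Max pheromone 7 at (0,3)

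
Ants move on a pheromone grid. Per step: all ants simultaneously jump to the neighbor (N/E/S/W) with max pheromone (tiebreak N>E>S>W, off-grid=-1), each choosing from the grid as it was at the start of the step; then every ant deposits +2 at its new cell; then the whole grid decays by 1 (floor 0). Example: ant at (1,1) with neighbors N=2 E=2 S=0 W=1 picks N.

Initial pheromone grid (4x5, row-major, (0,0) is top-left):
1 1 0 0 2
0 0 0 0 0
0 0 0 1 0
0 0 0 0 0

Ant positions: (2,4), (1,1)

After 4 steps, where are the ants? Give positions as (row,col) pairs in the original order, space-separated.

Step 1: ant0:(2,4)->W->(2,3) | ant1:(1,1)->N->(0,1)
  grid max=2 at (0,1)
Step 2: ant0:(2,3)->N->(1,3) | ant1:(0,1)->E->(0,2)
  grid max=1 at (0,1)
Step 3: ant0:(1,3)->S->(2,3) | ant1:(0,2)->W->(0,1)
  grid max=2 at (0,1)
Step 4: ant0:(2,3)->N->(1,3) | ant1:(0,1)->E->(0,2)
  grid max=1 at (0,1)

(1,3) (0,2)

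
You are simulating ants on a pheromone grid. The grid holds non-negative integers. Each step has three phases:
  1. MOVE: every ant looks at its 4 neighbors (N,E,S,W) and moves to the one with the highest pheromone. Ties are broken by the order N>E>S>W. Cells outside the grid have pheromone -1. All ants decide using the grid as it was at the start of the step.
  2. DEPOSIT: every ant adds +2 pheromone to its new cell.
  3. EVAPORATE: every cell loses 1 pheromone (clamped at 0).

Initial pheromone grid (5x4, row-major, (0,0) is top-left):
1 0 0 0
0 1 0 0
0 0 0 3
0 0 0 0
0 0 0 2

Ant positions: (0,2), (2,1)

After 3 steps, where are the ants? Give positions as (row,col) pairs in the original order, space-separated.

Step 1: ant0:(0,2)->E->(0,3) | ant1:(2,1)->N->(1,1)
  grid max=2 at (1,1)
Step 2: ant0:(0,3)->S->(1,3) | ant1:(1,1)->N->(0,1)
  grid max=1 at (0,1)
Step 3: ant0:(1,3)->S->(2,3) | ant1:(0,1)->S->(1,1)
  grid max=2 at (1,1)

(2,3) (1,1)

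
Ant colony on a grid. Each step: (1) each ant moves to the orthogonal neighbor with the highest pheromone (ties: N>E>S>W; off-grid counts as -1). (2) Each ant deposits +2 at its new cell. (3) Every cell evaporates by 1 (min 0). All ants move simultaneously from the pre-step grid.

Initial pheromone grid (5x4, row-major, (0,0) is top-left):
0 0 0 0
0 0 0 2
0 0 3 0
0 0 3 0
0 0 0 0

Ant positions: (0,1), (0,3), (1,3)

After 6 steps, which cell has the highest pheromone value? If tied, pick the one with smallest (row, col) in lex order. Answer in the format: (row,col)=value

Step 1: ant0:(0,1)->E->(0,2) | ant1:(0,3)->S->(1,3) | ant2:(1,3)->N->(0,3)
  grid max=3 at (1,3)
Step 2: ant0:(0,2)->E->(0,3) | ant1:(1,3)->N->(0,3) | ant2:(0,3)->S->(1,3)
  grid max=4 at (0,3)
Step 3: ant0:(0,3)->S->(1,3) | ant1:(0,3)->S->(1,3) | ant2:(1,3)->N->(0,3)
  grid max=7 at (1,3)
Step 4: ant0:(1,3)->N->(0,3) | ant1:(1,3)->N->(0,3) | ant2:(0,3)->S->(1,3)
  grid max=8 at (0,3)
Step 5: ant0:(0,3)->S->(1,3) | ant1:(0,3)->S->(1,3) | ant2:(1,3)->N->(0,3)
  grid max=11 at (1,3)
Step 6: ant0:(1,3)->N->(0,3) | ant1:(1,3)->N->(0,3) | ant2:(0,3)->S->(1,3)
  grid max=12 at (0,3)
Final grid:
  0 0 0 12
  0 0 0 12
  0 0 0 0
  0 0 0 0
  0 0 0 0
Max pheromone 12 at (0,3)

Answer: (0,3)=12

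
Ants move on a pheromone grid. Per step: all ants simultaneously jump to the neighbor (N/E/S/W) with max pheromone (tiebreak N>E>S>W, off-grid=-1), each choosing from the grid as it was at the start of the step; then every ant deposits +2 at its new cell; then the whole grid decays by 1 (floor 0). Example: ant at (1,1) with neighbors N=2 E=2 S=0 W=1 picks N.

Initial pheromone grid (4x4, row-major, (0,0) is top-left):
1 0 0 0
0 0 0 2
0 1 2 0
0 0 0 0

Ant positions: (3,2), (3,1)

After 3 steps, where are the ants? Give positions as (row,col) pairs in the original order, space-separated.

Step 1: ant0:(3,2)->N->(2,2) | ant1:(3,1)->N->(2,1)
  grid max=3 at (2,2)
Step 2: ant0:(2,2)->W->(2,1) | ant1:(2,1)->E->(2,2)
  grid max=4 at (2,2)
Step 3: ant0:(2,1)->E->(2,2) | ant1:(2,2)->W->(2,1)
  grid max=5 at (2,2)

(2,2) (2,1)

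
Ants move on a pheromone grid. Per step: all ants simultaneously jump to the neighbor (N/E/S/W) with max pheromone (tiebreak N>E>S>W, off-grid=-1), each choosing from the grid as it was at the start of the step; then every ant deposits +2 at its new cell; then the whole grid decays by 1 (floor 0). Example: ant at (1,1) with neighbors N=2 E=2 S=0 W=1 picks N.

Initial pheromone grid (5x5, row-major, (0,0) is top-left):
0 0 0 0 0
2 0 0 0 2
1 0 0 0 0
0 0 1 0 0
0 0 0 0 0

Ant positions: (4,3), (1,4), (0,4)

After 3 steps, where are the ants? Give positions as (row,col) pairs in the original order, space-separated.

Step 1: ant0:(4,3)->N->(3,3) | ant1:(1,4)->N->(0,4) | ant2:(0,4)->S->(1,4)
  grid max=3 at (1,4)
Step 2: ant0:(3,3)->N->(2,3) | ant1:(0,4)->S->(1,4) | ant2:(1,4)->N->(0,4)
  grid max=4 at (1,4)
Step 3: ant0:(2,3)->N->(1,3) | ant1:(1,4)->N->(0,4) | ant2:(0,4)->S->(1,4)
  grid max=5 at (1,4)

(1,3) (0,4) (1,4)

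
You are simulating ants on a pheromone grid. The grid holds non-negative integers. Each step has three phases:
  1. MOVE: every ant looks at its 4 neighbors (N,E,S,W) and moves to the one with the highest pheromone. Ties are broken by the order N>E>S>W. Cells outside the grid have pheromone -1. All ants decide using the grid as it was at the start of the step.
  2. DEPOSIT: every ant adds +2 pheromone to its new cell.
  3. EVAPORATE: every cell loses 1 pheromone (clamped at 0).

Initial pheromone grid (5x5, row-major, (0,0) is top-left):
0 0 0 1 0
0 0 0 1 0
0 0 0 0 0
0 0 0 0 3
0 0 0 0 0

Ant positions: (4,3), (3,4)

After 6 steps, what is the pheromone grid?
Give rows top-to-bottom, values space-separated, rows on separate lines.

After step 1: ants at (3,3),(2,4)
  0 0 0 0 0
  0 0 0 0 0
  0 0 0 0 1
  0 0 0 1 2
  0 0 0 0 0
After step 2: ants at (3,4),(3,4)
  0 0 0 0 0
  0 0 0 0 0
  0 0 0 0 0
  0 0 0 0 5
  0 0 0 0 0
After step 3: ants at (2,4),(2,4)
  0 0 0 0 0
  0 0 0 0 0
  0 0 0 0 3
  0 0 0 0 4
  0 0 0 0 0
After step 4: ants at (3,4),(3,4)
  0 0 0 0 0
  0 0 0 0 0
  0 0 0 0 2
  0 0 0 0 7
  0 0 0 0 0
After step 5: ants at (2,4),(2,4)
  0 0 0 0 0
  0 0 0 0 0
  0 0 0 0 5
  0 0 0 0 6
  0 0 0 0 0
After step 6: ants at (3,4),(3,4)
  0 0 0 0 0
  0 0 0 0 0
  0 0 0 0 4
  0 0 0 0 9
  0 0 0 0 0

0 0 0 0 0
0 0 0 0 0
0 0 0 0 4
0 0 0 0 9
0 0 0 0 0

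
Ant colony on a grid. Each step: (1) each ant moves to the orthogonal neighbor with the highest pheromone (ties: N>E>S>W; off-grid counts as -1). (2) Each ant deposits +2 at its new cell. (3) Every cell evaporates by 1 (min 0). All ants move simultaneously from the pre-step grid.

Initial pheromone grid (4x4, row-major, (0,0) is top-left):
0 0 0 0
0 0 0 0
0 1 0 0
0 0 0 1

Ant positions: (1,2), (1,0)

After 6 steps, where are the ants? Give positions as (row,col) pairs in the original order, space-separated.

Step 1: ant0:(1,2)->N->(0,2) | ant1:(1,0)->N->(0,0)
  grid max=1 at (0,0)
Step 2: ant0:(0,2)->E->(0,3) | ant1:(0,0)->E->(0,1)
  grid max=1 at (0,1)
Step 3: ant0:(0,3)->S->(1,3) | ant1:(0,1)->E->(0,2)
  grid max=1 at (0,2)
Step 4: ant0:(1,3)->N->(0,3) | ant1:(0,2)->E->(0,3)
  grid max=3 at (0,3)
Step 5: ant0:(0,3)->S->(1,3) | ant1:(0,3)->S->(1,3)
  grid max=3 at (1,3)
Step 6: ant0:(1,3)->N->(0,3) | ant1:(1,3)->N->(0,3)
  grid max=5 at (0,3)

(0,3) (0,3)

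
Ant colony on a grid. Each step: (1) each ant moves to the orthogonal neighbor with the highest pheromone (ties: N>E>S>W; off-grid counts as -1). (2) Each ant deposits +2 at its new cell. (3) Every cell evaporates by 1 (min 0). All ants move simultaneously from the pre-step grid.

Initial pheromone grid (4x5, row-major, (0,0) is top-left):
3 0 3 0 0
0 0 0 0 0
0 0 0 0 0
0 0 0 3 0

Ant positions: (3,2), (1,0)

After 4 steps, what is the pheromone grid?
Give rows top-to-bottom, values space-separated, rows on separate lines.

After step 1: ants at (3,3),(0,0)
  4 0 2 0 0
  0 0 0 0 0
  0 0 0 0 0
  0 0 0 4 0
After step 2: ants at (2,3),(0,1)
  3 1 1 0 0
  0 0 0 0 0
  0 0 0 1 0
  0 0 0 3 0
After step 3: ants at (3,3),(0,0)
  4 0 0 0 0
  0 0 0 0 0
  0 0 0 0 0
  0 0 0 4 0
After step 4: ants at (2,3),(0,1)
  3 1 0 0 0
  0 0 0 0 0
  0 0 0 1 0
  0 0 0 3 0

3 1 0 0 0
0 0 0 0 0
0 0 0 1 0
0 0 0 3 0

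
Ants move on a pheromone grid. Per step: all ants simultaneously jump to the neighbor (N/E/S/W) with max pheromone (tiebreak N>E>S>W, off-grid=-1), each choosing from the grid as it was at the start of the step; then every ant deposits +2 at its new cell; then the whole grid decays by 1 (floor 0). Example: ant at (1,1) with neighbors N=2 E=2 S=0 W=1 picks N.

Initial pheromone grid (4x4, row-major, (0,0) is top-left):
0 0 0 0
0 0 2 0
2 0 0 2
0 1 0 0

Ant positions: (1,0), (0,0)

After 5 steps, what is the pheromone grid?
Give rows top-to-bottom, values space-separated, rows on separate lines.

After step 1: ants at (2,0),(0,1)
  0 1 0 0
  0 0 1 0
  3 0 0 1
  0 0 0 0
After step 2: ants at (1,0),(0,2)
  0 0 1 0
  1 0 0 0
  2 0 0 0
  0 0 0 0
After step 3: ants at (2,0),(0,3)
  0 0 0 1
  0 0 0 0
  3 0 0 0
  0 0 0 0
After step 4: ants at (1,0),(1,3)
  0 0 0 0
  1 0 0 1
  2 0 0 0
  0 0 0 0
After step 5: ants at (2,0),(0,3)
  0 0 0 1
  0 0 0 0
  3 0 0 0
  0 0 0 0

0 0 0 1
0 0 0 0
3 0 0 0
0 0 0 0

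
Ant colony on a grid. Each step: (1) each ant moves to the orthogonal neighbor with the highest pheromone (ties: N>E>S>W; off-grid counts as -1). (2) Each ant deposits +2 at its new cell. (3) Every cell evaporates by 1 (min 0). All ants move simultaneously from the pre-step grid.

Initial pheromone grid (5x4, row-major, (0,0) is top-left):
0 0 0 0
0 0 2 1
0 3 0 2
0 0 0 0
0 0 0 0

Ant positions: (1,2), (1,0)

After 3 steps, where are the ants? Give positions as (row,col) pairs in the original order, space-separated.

Step 1: ant0:(1,2)->E->(1,3) | ant1:(1,0)->N->(0,0)
  grid max=2 at (1,3)
Step 2: ant0:(1,3)->S->(2,3) | ant1:(0,0)->E->(0,1)
  grid max=2 at (2,3)
Step 3: ant0:(2,3)->N->(1,3) | ant1:(0,1)->E->(0,2)
  grid max=2 at (1,3)

(1,3) (0,2)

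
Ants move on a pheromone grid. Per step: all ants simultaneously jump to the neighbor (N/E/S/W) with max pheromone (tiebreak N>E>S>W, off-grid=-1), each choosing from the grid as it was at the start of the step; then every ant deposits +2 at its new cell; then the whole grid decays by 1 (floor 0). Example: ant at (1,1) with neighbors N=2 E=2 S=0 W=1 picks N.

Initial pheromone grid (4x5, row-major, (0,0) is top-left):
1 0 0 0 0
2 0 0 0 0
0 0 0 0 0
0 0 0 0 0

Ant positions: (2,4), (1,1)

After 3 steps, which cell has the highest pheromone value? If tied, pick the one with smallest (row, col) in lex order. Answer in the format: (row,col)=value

Step 1: ant0:(2,4)->N->(1,4) | ant1:(1,1)->W->(1,0)
  grid max=3 at (1,0)
Step 2: ant0:(1,4)->N->(0,4) | ant1:(1,0)->N->(0,0)
  grid max=2 at (1,0)
Step 3: ant0:(0,4)->S->(1,4) | ant1:(0,0)->S->(1,0)
  grid max=3 at (1,0)
Final grid:
  0 0 0 0 0
  3 0 0 0 1
  0 0 0 0 0
  0 0 0 0 0
Max pheromone 3 at (1,0)

Answer: (1,0)=3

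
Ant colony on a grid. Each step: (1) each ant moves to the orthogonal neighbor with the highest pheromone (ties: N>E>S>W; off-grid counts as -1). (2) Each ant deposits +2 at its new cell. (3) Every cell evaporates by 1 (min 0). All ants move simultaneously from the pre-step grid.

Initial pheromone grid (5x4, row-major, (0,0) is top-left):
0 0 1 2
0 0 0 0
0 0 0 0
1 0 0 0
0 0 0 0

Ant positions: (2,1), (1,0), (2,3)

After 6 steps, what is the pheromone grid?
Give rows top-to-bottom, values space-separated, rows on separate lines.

After step 1: ants at (1,1),(0,0),(1,3)
  1 0 0 1
  0 1 0 1
  0 0 0 0
  0 0 0 0
  0 0 0 0
After step 2: ants at (0,1),(0,1),(0,3)
  0 3 0 2
  0 0 0 0
  0 0 0 0
  0 0 0 0
  0 0 0 0
After step 3: ants at (0,2),(0,2),(1,3)
  0 2 3 1
  0 0 0 1
  0 0 0 0
  0 0 0 0
  0 0 0 0
After step 4: ants at (0,1),(0,1),(0,3)
  0 5 2 2
  0 0 0 0
  0 0 0 0
  0 0 0 0
  0 0 0 0
After step 5: ants at (0,2),(0,2),(0,2)
  0 4 7 1
  0 0 0 0
  0 0 0 0
  0 0 0 0
  0 0 0 0
After step 6: ants at (0,1),(0,1),(0,1)
  0 9 6 0
  0 0 0 0
  0 0 0 0
  0 0 0 0
  0 0 0 0

0 9 6 0
0 0 0 0
0 0 0 0
0 0 0 0
0 0 0 0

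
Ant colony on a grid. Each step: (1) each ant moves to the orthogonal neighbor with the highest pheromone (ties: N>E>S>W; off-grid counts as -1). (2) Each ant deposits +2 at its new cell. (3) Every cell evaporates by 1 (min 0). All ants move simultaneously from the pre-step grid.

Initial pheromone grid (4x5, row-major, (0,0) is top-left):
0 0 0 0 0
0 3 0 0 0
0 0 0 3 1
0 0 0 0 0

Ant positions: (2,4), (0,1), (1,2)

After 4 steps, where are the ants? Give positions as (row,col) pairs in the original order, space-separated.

Step 1: ant0:(2,4)->W->(2,3) | ant1:(0,1)->S->(1,1) | ant2:(1,2)->W->(1,1)
  grid max=6 at (1,1)
Step 2: ant0:(2,3)->N->(1,3) | ant1:(1,1)->N->(0,1) | ant2:(1,1)->N->(0,1)
  grid max=5 at (1,1)
Step 3: ant0:(1,3)->S->(2,3) | ant1:(0,1)->S->(1,1) | ant2:(0,1)->S->(1,1)
  grid max=8 at (1,1)
Step 4: ant0:(2,3)->N->(1,3) | ant1:(1,1)->N->(0,1) | ant2:(1,1)->N->(0,1)
  grid max=7 at (1,1)

(1,3) (0,1) (0,1)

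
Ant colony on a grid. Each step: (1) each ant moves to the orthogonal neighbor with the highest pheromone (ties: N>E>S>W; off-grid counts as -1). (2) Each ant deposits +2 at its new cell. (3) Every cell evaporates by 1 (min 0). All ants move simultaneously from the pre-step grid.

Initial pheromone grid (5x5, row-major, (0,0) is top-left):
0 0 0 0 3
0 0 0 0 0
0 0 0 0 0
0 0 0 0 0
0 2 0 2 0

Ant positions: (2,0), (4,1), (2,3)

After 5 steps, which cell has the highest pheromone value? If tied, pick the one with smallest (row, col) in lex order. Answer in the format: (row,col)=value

Answer: (0,4)=2

Derivation:
Step 1: ant0:(2,0)->N->(1,0) | ant1:(4,1)->N->(3,1) | ant2:(2,3)->N->(1,3)
  grid max=2 at (0,4)
Step 2: ant0:(1,0)->N->(0,0) | ant1:(3,1)->S->(4,1) | ant2:(1,3)->N->(0,3)
  grid max=2 at (4,1)
Step 3: ant0:(0,0)->E->(0,1) | ant1:(4,1)->N->(3,1) | ant2:(0,3)->E->(0,4)
  grid max=2 at (0,4)
Step 4: ant0:(0,1)->E->(0,2) | ant1:(3,1)->S->(4,1) | ant2:(0,4)->S->(1,4)
  grid max=2 at (4,1)
Step 5: ant0:(0,2)->E->(0,3) | ant1:(4,1)->N->(3,1) | ant2:(1,4)->N->(0,4)
  grid max=2 at (0,4)
Final grid:
  0 0 0 1 2
  0 0 0 0 0
  0 0 0 0 0
  0 1 0 0 0
  0 1 0 0 0
Max pheromone 2 at (0,4)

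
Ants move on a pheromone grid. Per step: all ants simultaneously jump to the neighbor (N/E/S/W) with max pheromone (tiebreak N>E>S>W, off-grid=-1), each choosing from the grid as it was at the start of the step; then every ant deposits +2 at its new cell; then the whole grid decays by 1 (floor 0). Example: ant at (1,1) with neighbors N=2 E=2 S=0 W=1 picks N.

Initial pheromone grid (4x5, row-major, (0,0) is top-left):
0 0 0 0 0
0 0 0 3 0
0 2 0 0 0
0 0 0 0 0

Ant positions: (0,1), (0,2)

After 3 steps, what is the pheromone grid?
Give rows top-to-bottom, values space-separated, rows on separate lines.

After step 1: ants at (0,2),(0,3)
  0 0 1 1 0
  0 0 0 2 0
  0 1 0 0 0
  0 0 0 0 0
After step 2: ants at (0,3),(1,3)
  0 0 0 2 0
  0 0 0 3 0
  0 0 0 0 0
  0 0 0 0 0
After step 3: ants at (1,3),(0,3)
  0 0 0 3 0
  0 0 0 4 0
  0 0 0 0 0
  0 0 0 0 0

0 0 0 3 0
0 0 0 4 0
0 0 0 0 0
0 0 0 0 0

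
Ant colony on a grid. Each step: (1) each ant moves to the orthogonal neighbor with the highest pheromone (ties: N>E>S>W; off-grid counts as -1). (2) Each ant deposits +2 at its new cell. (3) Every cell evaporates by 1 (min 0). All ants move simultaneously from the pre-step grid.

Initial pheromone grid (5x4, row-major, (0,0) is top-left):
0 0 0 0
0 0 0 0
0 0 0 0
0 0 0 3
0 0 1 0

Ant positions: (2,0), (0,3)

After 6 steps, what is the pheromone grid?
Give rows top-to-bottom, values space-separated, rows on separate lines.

After step 1: ants at (1,0),(1,3)
  0 0 0 0
  1 0 0 1
  0 0 0 0
  0 0 0 2
  0 0 0 0
After step 2: ants at (0,0),(0,3)
  1 0 0 1
  0 0 0 0
  0 0 0 0
  0 0 0 1
  0 0 0 0
After step 3: ants at (0,1),(1,3)
  0 1 0 0
  0 0 0 1
  0 0 0 0
  0 0 0 0
  0 0 0 0
After step 4: ants at (0,2),(0,3)
  0 0 1 1
  0 0 0 0
  0 0 0 0
  0 0 0 0
  0 0 0 0
After step 5: ants at (0,3),(0,2)
  0 0 2 2
  0 0 0 0
  0 0 0 0
  0 0 0 0
  0 0 0 0
After step 6: ants at (0,2),(0,3)
  0 0 3 3
  0 0 0 0
  0 0 0 0
  0 0 0 0
  0 0 0 0

0 0 3 3
0 0 0 0
0 0 0 0
0 0 0 0
0 0 0 0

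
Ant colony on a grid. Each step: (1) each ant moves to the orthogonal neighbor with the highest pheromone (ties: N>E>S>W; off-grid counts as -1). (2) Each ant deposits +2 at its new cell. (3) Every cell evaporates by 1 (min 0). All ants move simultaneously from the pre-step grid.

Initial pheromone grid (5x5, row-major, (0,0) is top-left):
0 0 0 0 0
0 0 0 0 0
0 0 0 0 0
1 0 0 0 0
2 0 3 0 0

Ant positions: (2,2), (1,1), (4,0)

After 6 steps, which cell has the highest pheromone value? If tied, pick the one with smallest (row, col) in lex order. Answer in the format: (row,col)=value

Answer: (0,2)=7

Derivation:
Step 1: ant0:(2,2)->N->(1,2) | ant1:(1,1)->N->(0,1) | ant2:(4,0)->N->(3,0)
  grid max=2 at (3,0)
Step 2: ant0:(1,2)->N->(0,2) | ant1:(0,1)->E->(0,2) | ant2:(3,0)->S->(4,0)
  grid max=3 at (0,2)
Step 3: ant0:(0,2)->E->(0,3) | ant1:(0,2)->E->(0,3) | ant2:(4,0)->N->(3,0)
  grid max=3 at (0,3)
Step 4: ant0:(0,3)->W->(0,2) | ant1:(0,3)->W->(0,2) | ant2:(3,0)->S->(4,0)
  grid max=5 at (0,2)
Step 5: ant0:(0,2)->E->(0,3) | ant1:(0,2)->E->(0,3) | ant2:(4,0)->N->(3,0)
  grid max=5 at (0,3)
Step 6: ant0:(0,3)->W->(0,2) | ant1:(0,3)->W->(0,2) | ant2:(3,0)->S->(4,0)
  grid max=7 at (0,2)
Final grid:
  0 0 7 4 0
  0 0 0 0 0
  0 0 0 0 0
  1 0 0 0 0
  2 0 0 0 0
Max pheromone 7 at (0,2)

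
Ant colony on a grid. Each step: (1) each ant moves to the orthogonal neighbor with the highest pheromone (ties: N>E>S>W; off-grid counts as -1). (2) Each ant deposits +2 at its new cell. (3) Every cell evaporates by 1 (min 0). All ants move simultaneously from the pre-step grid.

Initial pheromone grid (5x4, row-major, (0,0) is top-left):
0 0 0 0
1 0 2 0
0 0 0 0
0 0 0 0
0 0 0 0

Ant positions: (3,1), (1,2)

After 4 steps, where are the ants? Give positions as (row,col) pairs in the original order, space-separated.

Step 1: ant0:(3,1)->N->(2,1) | ant1:(1,2)->N->(0,2)
  grid max=1 at (0,2)
Step 2: ant0:(2,1)->N->(1,1) | ant1:(0,2)->S->(1,2)
  grid max=2 at (1,2)
Step 3: ant0:(1,1)->E->(1,2) | ant1:(1,2)->W->(1,1)
  grid max=3 at (1,2)
Step 4: ant0:(1,2)->W->(1,1) | ant1:(1,1)->E->(1,2)
  grid max=4 at (1,2)

(1,1) (1,2)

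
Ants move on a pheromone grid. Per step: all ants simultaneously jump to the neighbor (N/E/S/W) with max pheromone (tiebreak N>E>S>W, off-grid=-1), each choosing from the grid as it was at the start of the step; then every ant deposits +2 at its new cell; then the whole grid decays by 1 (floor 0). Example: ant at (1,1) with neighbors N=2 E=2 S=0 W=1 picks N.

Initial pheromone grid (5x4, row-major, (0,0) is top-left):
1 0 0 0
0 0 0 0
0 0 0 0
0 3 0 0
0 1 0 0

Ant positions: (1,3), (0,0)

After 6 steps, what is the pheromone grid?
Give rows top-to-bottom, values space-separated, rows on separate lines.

After step 1: ants at (0,3),(0,1)
  0 1 0 1
  0 0 0 0
  0 0 0 0
  0 2 0 0
  0 0 0 0
After step 2: ants at (1,3),(0,2)
  0 0 1 0
  0 0 0 1
  0 0 0 0
  0 1 0 0
  0 0 0 0
After step 3: ants at (0,3),(0,3)
  0 0 0 3
  0 0 0 0
  0 0 0 0
  0 0 0 0
  0 0 0 0
After step 4: ants at (1,3),(1,3)
  0 0 0 2
  0 0 0 3
  0 0 0 0
  0 0 0 0
  0 0 0 0
After step 5: ants at (0,3),(0,3)
  0 0 0 5
  0 0 0 2
  0 0 0 0
  0 0 0 0
  0 0 0 0
After step 6: ants at (1,3),(1,3)
  0 0 0 4
  0 0 0 5
  0 0 0 0
  0 0 0 0
  0 0 0 0

0 0 0 4
0 0 0 5
0 0 0 0
0 0 0 0
0 0 0 0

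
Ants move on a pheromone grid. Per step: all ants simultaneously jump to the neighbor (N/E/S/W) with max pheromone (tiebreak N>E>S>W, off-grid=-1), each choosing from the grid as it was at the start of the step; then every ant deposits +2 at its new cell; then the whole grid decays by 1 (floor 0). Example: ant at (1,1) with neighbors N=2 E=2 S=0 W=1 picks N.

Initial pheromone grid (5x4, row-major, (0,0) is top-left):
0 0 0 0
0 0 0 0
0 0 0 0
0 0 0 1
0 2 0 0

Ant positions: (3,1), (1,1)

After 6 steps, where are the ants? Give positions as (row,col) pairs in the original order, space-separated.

Step 1: ant0:(3,1)->S->(4,1) | ant1:(1,1)->N->(0,1)
  grid max=3 at (4,1)
Step 2: ant0:(4,1)->N->(3,1) | ant1:(0,1)->E->(0,2)
  grid max=2 at (4,1)
Step 3: ant0:(3,1)->S->(4,1) | ant1:(0,2)->E->(0,3)
  grid max=3 at (4,1)
Step 4: ant0:(4,1)->N->(3,1) | ant1:(0,3)->S->(1,3)
  grid max=2 at (4,1)
Step 5: ant0:(3,1)->S->(4,1) | ant1:(1,3)->N->(0,3)
  grid max=3 at (4,1)
Step 6: ant0:(4,1)->N->(3,1) | ant1:(0,3)->S->(1,3)
  grid max=2 at (4,1)

(3,1) (1,3)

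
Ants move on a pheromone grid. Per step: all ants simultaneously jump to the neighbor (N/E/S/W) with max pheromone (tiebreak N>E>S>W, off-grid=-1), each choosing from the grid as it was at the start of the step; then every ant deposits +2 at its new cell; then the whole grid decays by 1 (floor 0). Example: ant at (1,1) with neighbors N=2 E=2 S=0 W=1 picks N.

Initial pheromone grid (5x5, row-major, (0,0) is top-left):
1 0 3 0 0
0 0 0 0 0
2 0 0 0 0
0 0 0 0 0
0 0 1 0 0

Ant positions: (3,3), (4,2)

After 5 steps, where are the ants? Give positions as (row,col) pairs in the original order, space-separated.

Step 1: ant0:(3,3)->N->(2,3) | ant1:(4,2)->N->(3,2)
  grid max=2 at (0,2)
Step 2: ant0:(2,3)->N->(1,3) | ant1:(3,2)->N->(2,2)
  grid max=1 at (0,2)
Step 3: ant0:(1,3)->N->(0,3) | ant1:(2,2)->N->(1,2)
  grid max=1 at (0,3)
Step 4: ant0:(0,3)->E->(0,4) | ant1:(1,2)->N->(0,2)
  grid max=1 at (0,2)
Step 5: ant0:(0,4)->S->(1,4) | ant1:(0,2)->E->(0,3)
  grid max=1 at (0,3)

(1,4) (0,3)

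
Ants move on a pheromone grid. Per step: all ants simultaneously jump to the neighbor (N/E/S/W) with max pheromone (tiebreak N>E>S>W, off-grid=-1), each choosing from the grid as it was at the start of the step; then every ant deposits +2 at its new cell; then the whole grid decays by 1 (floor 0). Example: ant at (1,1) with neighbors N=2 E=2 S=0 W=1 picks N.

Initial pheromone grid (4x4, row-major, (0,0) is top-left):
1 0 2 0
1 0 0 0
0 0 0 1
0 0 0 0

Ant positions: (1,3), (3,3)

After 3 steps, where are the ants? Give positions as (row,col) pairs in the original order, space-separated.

Step 1: ant0:(1,3)->S->(2,3) | ant1:(3,3)->N->(2,3)
  grid max=4 at (2,3)
Step 2: ant0:(2,3)->N->(1,3) | ant1:(2,3)->N->(1,3)
  grid max=3 at (1,3)
Step 3: ant0:(1,3)->S->(2,3) | ant1:(1,3)->S->(2,3)
  grid max=6 at (2,3)

(2,3) (2,3)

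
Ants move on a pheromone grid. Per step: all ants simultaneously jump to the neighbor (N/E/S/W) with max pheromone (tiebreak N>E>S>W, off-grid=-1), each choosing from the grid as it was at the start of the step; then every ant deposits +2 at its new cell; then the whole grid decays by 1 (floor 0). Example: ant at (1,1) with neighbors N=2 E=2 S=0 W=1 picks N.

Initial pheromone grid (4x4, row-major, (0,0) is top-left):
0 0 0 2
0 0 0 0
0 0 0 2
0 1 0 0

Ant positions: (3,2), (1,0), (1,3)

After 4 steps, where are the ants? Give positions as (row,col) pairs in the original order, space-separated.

Step 1: ant0:(3,2)->W->(3,1) | ant1:(1,0)->N->(0,0) | ant2:(1,3)->N->(0,3)
  grid max=3 at (0,3)
Step 2: ant0:(3,1)->N->(2,1) | ant1:(0,0)->E->(0,1) | ant2:(0,3)->S->(1,3)
  grid max=2 at (0,3)
Step 3: ant0:(2,1)->S->(3,1) | ant1:(0,1)->E->(0,2) | ant2:(1,3)->N->(0,3)
  grid max=3 at (0,3)
Step 4: ant0:(3,1)->N->(2,1) | ant1:(0,2)->E->(0,3) | ant2:(0,3)->W->(0,2)
  grid max=4 at (0,3)

(2,1) (0,3) (0,2)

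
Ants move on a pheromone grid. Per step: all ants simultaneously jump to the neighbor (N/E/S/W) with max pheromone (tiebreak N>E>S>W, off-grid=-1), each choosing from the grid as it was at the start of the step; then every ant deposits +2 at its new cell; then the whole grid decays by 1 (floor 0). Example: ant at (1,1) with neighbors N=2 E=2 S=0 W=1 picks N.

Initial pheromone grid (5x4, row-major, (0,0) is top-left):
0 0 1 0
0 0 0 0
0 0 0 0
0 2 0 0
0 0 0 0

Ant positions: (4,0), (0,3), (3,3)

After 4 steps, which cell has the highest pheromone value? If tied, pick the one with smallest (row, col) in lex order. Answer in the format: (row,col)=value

Answer: (0,3)=3

Derivation:
Step 1: ant0:(4,0)->N->(3,0) | ant1:(0,3)->W->(0,2) | ant2:(3,3)->N->(2,3)
  grid max=2 at (0,2)
Step 2: ant0:(3,0)->E->(3,1) | ant1:(0,2)->E->(0,3) | ant2:(2,3)->N->(1,3)
  grid max=2 at (3,1)
Step 3: ant0:(3,1)->N->(2,1) | ant1:(0,3)->S->(1,3) | ant2:(1,3)->N->(0,3)
  grid max=2 at (0,3)
Step 4: ant0:(2,1)->S->(3,1) | ant1:(1,3)->N->(0,3) | ant2:(0,3)->S->(1,3)
  grid max=3 at (0,3)
Final grid:
  0 0 0 3
  0 0 0 3
  0 0 0 0
  0 2 0 0
  0 0 0 0
Max pheromone 3 at (0,3)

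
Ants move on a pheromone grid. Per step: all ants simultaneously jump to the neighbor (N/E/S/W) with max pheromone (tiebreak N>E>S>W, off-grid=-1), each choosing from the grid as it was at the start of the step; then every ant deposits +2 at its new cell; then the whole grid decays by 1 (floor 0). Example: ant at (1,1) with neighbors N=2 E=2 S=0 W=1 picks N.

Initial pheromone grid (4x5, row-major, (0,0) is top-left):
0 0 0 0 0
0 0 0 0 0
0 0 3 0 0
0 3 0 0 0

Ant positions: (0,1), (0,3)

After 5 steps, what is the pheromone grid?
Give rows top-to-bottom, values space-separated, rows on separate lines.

After step 1: ants at (0,2),(0,4)
  0 0 1 0 1
  0 0 0 0 0
  0 0 2 0 0
  0 2 0 0 0
After step 2: ants at (0,3),(1,4)
  0 0 0 1 0
  0 0 0 0 1
  0 0 1 0 0
  0 1 0 0 0
After step 3: ants at (0,4),(0,4)
  0 0 0 0 3
  0 0 0 0 0
  0 0 0 0 0
  0 0 0 0 0
After step 4: ants at (1,4),(1,4)
  0 0 0 0 2
  0 0 0 0 3
  0 0 0 0 0
  0 0 0 0 0
After step 5: ants at (0,4),(0,4)
  0 0 0 0 5
  0 0 0 0 2
  0 0 0 0 0
  0 0 0 0 0

0 0 0 0 5
0 0 0 0 2
0 0 0 0 0
0 0 0 0 0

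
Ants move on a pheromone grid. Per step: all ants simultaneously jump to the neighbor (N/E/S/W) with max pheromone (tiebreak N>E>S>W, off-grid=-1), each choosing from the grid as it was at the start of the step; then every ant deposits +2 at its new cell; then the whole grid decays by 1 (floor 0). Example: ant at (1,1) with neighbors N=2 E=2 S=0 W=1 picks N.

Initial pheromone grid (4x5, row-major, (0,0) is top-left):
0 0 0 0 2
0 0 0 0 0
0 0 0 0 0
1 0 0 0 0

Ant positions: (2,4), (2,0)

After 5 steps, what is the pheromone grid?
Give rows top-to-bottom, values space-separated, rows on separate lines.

After step 1: ants at (1,4),(3,0)
  0 0 0 0 1
  0 0 0 0 1
  0 0 0 0 0
  2 0 0 0 0
After step 2: ants at (0,4),(2,0)
  0 0 0 0 2
  0 0 0 0 0
  1 0 0 0 0
  1 0 0 0 0
After step 3: ants at (1,4),(3,0)
  0 0 0 0 1
  0 0 0 0 1
  0 0 0 0 0
  2 0 0 0 0
After step 4: ants at (0,4),(2,0)
  0 0 0 0 2
  0 0 0 0 0
  1 0 0 0 0
  1 0 0 0 0
After step 5: ants at (1,4),(3,0)
  0 0 0 0 1
  0 0 0 0 1
  0 0 0 0 0
  2 0 0 0 0

0 0 0 0 1
0 0 0 0 1
0 0 0 0 0
2 0 0 0 0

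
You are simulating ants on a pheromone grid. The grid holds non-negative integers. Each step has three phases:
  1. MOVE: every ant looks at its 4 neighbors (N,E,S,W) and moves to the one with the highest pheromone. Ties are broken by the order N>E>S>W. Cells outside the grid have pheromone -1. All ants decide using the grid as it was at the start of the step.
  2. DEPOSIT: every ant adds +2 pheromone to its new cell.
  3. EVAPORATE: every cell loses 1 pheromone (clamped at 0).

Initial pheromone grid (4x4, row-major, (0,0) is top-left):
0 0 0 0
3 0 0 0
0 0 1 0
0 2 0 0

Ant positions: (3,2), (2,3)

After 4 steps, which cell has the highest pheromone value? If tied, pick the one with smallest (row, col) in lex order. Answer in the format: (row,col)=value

Step 1: ant0:(3,2)->W->(3,1) | ant1:(2,3)->W->(2,2)
  grid max=3 at (3,1)
Step 2: ant0:(3,1)->N->(2,1) | ant1:(2,2)->N->(1,2)
  grid max=2 at (3,1)
Step 3: ant0:(2,1)->S->(3,1) | ant1:(1,2)->S->(2,2)
  grid max=3 at (3,1)
Step 4: ant0:(3,1)->N->(2,1) | ant1:(2,2)->N->(1,2)
  grid max=2 at (3,1)
Final grid:
  0 0 0 0
  0 0 1 0
  0 1 1 0
  0 2 0 0
Max pheromone 2 at (3,1)

Answer: (3,1)=2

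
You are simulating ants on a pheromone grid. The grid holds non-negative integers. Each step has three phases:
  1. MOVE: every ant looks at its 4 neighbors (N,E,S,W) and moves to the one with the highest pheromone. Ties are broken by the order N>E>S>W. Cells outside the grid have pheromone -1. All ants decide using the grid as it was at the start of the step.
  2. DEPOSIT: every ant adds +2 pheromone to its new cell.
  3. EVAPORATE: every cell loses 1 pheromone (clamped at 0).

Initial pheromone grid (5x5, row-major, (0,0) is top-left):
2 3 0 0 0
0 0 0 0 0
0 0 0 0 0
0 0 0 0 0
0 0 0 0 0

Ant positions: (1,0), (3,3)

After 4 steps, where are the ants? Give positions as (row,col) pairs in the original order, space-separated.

Step 1: ant0:(1,0)->N->(0,0) | ant1:(3,3)->N->(2,3)
  grid max=3 at (0,0)
Step 2: ant0:(0,0)->E->(0,1) | ant1:(2,3)->N->(1,3)
  grid max=3 at (0,1)
Step 3: ant0:(0,1)->W->(0,0) | ant1:(1,3)->N->(0,3)
  grid max=3 at (0,0)
Step 4: ant0:(0,0)->E->(0,1) | ant1:(0,3)->E->(0,4)
  grid max=3 at (0,1)

(0,1) (0,4)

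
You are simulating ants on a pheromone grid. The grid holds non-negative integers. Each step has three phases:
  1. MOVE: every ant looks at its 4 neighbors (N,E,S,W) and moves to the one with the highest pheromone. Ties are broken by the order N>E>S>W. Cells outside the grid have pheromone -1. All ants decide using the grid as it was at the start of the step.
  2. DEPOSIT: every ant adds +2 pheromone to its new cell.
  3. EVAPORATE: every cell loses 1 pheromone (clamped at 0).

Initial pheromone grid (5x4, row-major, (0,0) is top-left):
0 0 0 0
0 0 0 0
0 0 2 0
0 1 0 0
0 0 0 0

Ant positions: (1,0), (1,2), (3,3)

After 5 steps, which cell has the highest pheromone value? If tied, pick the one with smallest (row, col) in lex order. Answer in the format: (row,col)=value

Answer: (2,2)=7

Derivation:
Step 1: ant0:(1,0)->N->(0,0) | ant1:(1,2)->S->(2,2) | ant2:(3,3)->N->(2,3)
  grid max=3 at (2,2)
Step 2: ant0:(0,0)->E->(0,1) | ant1:(2,2)->E->(2,3) | ant2:(2,3)->W->(2,2)
  grid max=4 at (2,2)
Step 3: ant0:(0,1)->E->(0,2) | ant1:(2,3)->W->(2,2) | ant2:(2,2)->E->(2,3)
  grid max=5 at (2,2)
Step 4: ant0:(0,2)->E->(0,3) | ant1:(2,2)->E->(2,3) | ant2:(2,3)->W->(2,2)
  grid max=6 at (2,2)
Step 5: ant0:(0,3)->S->(1,3) | ant1:(2,3)->W->(2,2) | ant2:(2,2)->E->(2,3)
  grid max=7 at (2,2)
Final grid:
  0 0 0 0
  0 0 0 1
  0 0 7 5
  0 0 0 0
  0 0 0 0
Max pheromone 7 at (2,2)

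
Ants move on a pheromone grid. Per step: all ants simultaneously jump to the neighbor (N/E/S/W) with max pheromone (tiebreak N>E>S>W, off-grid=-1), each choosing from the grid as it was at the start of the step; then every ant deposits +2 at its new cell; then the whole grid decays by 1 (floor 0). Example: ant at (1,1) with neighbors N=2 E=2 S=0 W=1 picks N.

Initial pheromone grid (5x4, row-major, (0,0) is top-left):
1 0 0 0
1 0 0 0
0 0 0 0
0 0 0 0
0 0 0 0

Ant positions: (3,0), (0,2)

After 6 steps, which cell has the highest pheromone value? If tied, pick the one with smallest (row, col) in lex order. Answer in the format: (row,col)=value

Answer: (0,2)=2

Derivation:
Step 1: ant0:(3,0)->N->(2,0) | ant1:(0,2)->E->(0,3)
  grid max=1 at (0,3)
Step 2: ant0:(2,0)->N->(1,0) | ant1:(0,3)->S->(1,3)
  grid max=1 at (1,0)
Step 3: ant0:(1,0)->N->(0,0) | ant1:(1,3)->N->(0,3)
  grid max=1 at (0,0)
Step 4: ant0:(0,0)->E->(0,1) | ant1:(0,3)->S->(1,3)
  grid max=1 at (0,1)
Step 5: ant0:(0,1)->E->(0,2) | ant1:(1,3)->N->(0,3)
  grid max=1 at (0,2)
Step 6: ant0:(0,2)->E->(0,3) | ant1:(0,3)->W->(0,2)
  grid max=2 at (0,2)
Final grid:
  0 0 2 2
  0 0 0 0
  0 0 0 0
  0 0 0 0
  0 0 0 0
Max pheromone 2 at (0,2)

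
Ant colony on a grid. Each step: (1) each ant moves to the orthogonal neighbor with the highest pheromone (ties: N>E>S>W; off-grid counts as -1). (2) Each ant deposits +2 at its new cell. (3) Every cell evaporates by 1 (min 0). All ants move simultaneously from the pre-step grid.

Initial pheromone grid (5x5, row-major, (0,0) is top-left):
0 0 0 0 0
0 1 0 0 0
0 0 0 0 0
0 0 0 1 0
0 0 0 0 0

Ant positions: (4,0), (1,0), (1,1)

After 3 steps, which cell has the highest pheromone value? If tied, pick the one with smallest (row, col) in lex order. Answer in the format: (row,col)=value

Step 1: ant0:(4,0)->N->(3,0) | ant1:(1,0)->E->(1,1) | ant2:(1,1)->N->(0,1)
  grid max=2 at (1,1)
Step 2: ant0:(3,0)->N->(2,0) | ant1:(1,1)->N->(0,1) | ant2:(0,1)->S->(1,1)
  grid max=3 at (1,1)
Step 3: ant0:(2,0)->N->(1,0) | ant1:(0,1)->S->(1,1) | ant2:(1,1)->N->(0,1)
  grid max=4 at (1,1)
Final grid:
  0 3 0 0 0
  1 4 0 0 0
  0 0 0 0 0
  0 0 0 0 0
  0 0 0 0 0
Max pheromone 4 at (1,1)

Answer: (1,1)=4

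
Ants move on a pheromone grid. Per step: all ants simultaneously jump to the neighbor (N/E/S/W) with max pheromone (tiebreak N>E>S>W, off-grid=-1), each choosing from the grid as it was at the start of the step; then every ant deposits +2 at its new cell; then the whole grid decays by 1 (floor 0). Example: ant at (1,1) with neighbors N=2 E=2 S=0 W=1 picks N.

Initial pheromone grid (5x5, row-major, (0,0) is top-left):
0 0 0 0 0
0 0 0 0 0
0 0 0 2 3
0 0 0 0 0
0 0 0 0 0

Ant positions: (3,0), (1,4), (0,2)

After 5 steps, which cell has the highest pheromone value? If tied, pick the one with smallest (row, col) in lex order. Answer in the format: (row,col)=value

Answer: (2,4)=6

Derivation:
Step 1: ant0:(3,0)->N->(2,0) | ant1:(1,4)->S->(2,4) | ant2:(0,2)->E->(0,3)
  grid max=4 at (2,4)
Step 2: ant0:(2,0)->N->(1,0) | ant1:(2,4)->W->(2,3) | ant2:(0,3)->E->(0,4)
  grid max=3 at (2,4)
Step 3: ant0:(1,0)->N->(0,0) | ant1:(2,3)->E->(2,4) | ant2:(0,4)->S->(1,4)
  grid max=4 at (2,4)
Step 4: ant0:(0,0)->E->(0,1) | ant1:(2,4)->N->(1,4) | ant2:(1,4)->S->(2,4)
  grid max=5 at (2,4)
Step 5: ant0:(0,1)->E->(0,2) | ant1:(1,4)->S->(2,4) | ant2:(2,4)->N->(1,4)
  grid max=6 at (2,4)
Final grid:
  0 0 1 0 0
  0 0 0 0 3
  0 0 0 0 6
  0 0 0 0 0
  0 0 0 0 0
Max pheromone 6 at (2,4)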